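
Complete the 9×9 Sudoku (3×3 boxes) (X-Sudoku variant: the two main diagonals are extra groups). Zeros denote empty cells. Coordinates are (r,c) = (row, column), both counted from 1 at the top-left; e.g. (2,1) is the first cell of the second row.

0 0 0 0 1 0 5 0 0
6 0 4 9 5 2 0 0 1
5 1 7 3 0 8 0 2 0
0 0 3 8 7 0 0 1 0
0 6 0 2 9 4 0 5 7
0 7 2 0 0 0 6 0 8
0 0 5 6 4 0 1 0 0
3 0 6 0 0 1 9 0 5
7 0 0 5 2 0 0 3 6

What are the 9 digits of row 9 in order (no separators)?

(1,1) = 2 (sole candidate).
(2,2) = 3 (sole candidate).
(2,8) = 8 (sole candidate).
(3,5) = 6 (sole candidate).
(3,7) = 4 (sole candidate).
(3,9) = 9 (sole candidate).
(4,6) = 6 (sole candidate).
(4,7) = 2 (sole candidate).
(4,9) = 4 (sole candidate).
(5,7) = 3 (sole candidate).
(6,4) = 1 (sole candidate).
(6,5) = 3 (sole candidate).
(6,6) = 5 (sole candidate).
(6,8) = 9 (sole candidate).
(7,8) = 7 (sole candidate).
(7,9) = 2 (sole candidate).
(8,2) = 2 (sole candidate).
(8,4) = 7 (sole candidate).
(8,5) = 8 (sole candidate).
(8,8) = 4 (sole candidate).
(9,6) = 9: row 9 has {2,3,5,6,7}; col 6 has {1,2,4,5,6,8}; box has {1,2,4,5,6,7,8} → only 9 remains.
(9,7) = 8: row 9 has {2,3,5,6,7,9}; col 7 has {1,2,3,4,5,6,9}; box has {1,2,3,4,5,6,7,9} → only 8 remains.
(1,4) = 4 (sole candidate).
(1,6) = 7 (sole candidate).
(1,8) = 6 (sole candidate).
(1,9) = 3 (sole candidate).
(2,7) = 7 (sole candidate).
(4,1) = 9 (sole candidate).
(4,2) = 5 (sole candidate).
(6,1) = 4 (sole candidate).
(7,1) = 8 (sole candidate).
(7,2) = 9 (sole candidate).
(7,6) = 3 (sole candidate).
(9,2) = 4: row 9 has {2,3,5,6,7,8,9}; col 2 has {1,2,3,5,6,7,9}; box has {2,3,5,6,7,8,9} → only 4 remains.
(9,3) = 1: row 9 has {2,3,4,5,6,7,8,9}; col 3 has {2,3,4,5,6,7}; box has {2,3,4,5,6,7,8,9} → only 1 remains.

741529836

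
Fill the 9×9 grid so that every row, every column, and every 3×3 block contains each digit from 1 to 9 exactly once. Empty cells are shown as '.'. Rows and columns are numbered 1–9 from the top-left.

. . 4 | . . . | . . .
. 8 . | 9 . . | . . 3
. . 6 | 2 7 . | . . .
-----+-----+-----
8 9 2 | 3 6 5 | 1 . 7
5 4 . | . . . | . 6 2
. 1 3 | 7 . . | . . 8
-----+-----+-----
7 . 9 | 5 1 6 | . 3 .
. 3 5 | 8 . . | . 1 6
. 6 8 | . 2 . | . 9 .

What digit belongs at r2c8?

r3c2 = 5: row 3 has {2,6,7}; col 2 has {1,3,4,6,8,9}; box has {4,6,8} → only 5 remains.
r4c8 = 4: row 4 has {1,2,3,5,6,7,8,9}; col 8 has {1,3,6,9}; box has {1,2,6,7,8} → only 4 remains.
r5c3 = 7: row 5 has {2,4,5,6}; col 3 has {2,3,4,5,6,8,9}; box has {1,2,3,4,5,8,9} → only 7 remains.
r5c4 = 1: row 5 has {2,4,5,6,7}; col 4 has {2,3,5,7,8,9}; box has {3,5,6,7} → only 1 remains.
r6c1 = 6: row 6 has {1,3,7,8}; col 1 has {5,7,8}; box has {1,2,3,4,5,7,8,9} → only 6 remains.
r6c8 = 5: row 6 has {1,3,6,7,8}; col 8 has {1,3,4,6,9}; box has {1,2,4,6,7,8} → only 5 remains.
r7c2 = 2: row 7 has {1,3,5,6,7,9}; col 2 has {1,3,4,5,6,8,9}; box has {3,5,6,7,8,9} → only 2 remains.
r7c9 = 4: row 7 has {1,2,3,5,6,7,9}; col 9 has {2,3,6,7,8}; box has {1,3,6,9} → only 4 remains.
r8c1 = 4: row 8 has {1,3,5,6,8}; col 1 has {5,6,7,8}; box has {2,3,5,6,7,8,9} → only 4 remains.
r8c5 = 9: row 8 has {1,3,4,5,6,8}; col 5 has {1,2,6,7}; box has {1,2,5,6,8} → only 9 remains.
r8c6 = 7: row 8 has {1,3,4,5,6,8,9}; col 6 has {5,6}; box has {1,2,5,6,8,9} → only 7 remains.
r8c7 = 2: row 8 has {1,3,4,5,6,7,8,9}; col 7 has {1}; box has {1,3,4,6,9} → only 2 remains.
r9c1 = 1: row 9 has {2,6,8,9}; col 1 has {4,5,6,7,8}; box has {2,3,4,5,6,7,8,9} → only 1 remains.
r9c4 = 4: row 9 has {1,2,6,8,9}; col 4 has {1,2,3,5,7,8,9}; box has {1,2,5,6,7,8,9} → only 4 remains.
r9c6 = 3: row 9 has {1,2,4,6,8,9}; col 6 has {5,6,7}; box has {1,2,4,5,6,7,8,9} → only 3 remains.
r9c9 = 5: row 9 has {1,2,3,4,6,8,9}; col 9 has {2,3,4,6,7,8}; box has {1,2,3,4,6,9} → only 5 remains.
r1c2 = 7: row 1 has {4}; col 2 has {1,2,3,4,5,6,8,9}; box has {4,5,6,8} → only 7 remains.
r1c4 = 6: row 1 has {4,7}; col 4 has {1,2,3,4,5,7,8,9}; box has {2,7,9} → only 6 remains.
r2c1 = 2: row 2 has {3,8,9}; col 1 has {1,4,5,6,7,8}; box has {4,5,6,7,8} → only 2 remains.
r2c3 = 1: row 2 has {2,3,8,9}; col 3 has {2,3,4,5,6,7,8,9}; box has {2,4,5,6,7,8} → only 1 remains.
r2c6 = 4: row 2 has {1,2,3,8,9}; col 6 has {3,5,6,7}; box has {2,6,7,9} → only 4 remains.
r2c8 = 7: row 2 has {1,2,3,4,8,9}; col 8 has {1,3,4,5,6,9}; box has {3} → only 7 remains.

7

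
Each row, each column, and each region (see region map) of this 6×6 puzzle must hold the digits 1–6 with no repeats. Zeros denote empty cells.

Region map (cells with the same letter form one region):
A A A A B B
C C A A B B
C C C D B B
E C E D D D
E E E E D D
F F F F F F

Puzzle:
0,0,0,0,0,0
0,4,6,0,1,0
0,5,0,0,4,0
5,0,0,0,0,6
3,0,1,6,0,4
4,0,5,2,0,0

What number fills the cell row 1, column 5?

6

row 2, column 1 = 2: row 2 has {1,4,6}; col 1 has {3,4,5}; region has {4,5} → only 2 remains.
row 3, column 3 = 3: row 3 has {4,5}; col 3 has {1,5,6}; region has {2,4,5} → only 3 remains.
row 3, column 4 = 1: row 3 has {3,4,5}; col 4 has {2,6}; region has {4,6} → only 1 remains.
row 3, column 6 = 2: row 3 has {1,3,4,5}; col 6 has {4,6}; region has {1,4} → only 2 remains.
row 4, column 2 = 1: row 4 has {5,6}; col 2 has {4,5}; region has {2,3,4,5} → only 1 remains.
row 4, column 4 = 3: row 4 has {1,5,6}; col 4 has {1,2,6}; region has {1,4,6} → only 3 remains.
row 4, column 5 = 2: row 4 has {1,3,5,6}; col 5 has {1,4}; region has {1,3,4,6} → only 2 remains.
row 5, column 2 = 2: row 5 has {1,3,4,6}; col 2 has {1,4,5}; region has {1,3,5,6} → only 2 remains.
row 5, column 5 = 5: row 5 has {1,2,3,4,6}; col 5 has {1,2,4}; region has {1,2,3,4,6} → only 5 remains.
row 1, column 1 = 1: row 1 has {}; col 1 has {2,3,4,5}; region has {6} → only 1 remains.
row 1, column 2 = 3: row 1 has {1}; col 2 has {1,2,4,5}; region has {1,6} → only 3 remains.
row 1, column 5 = 6: row 1 has {1,3}; col 5 has {1,2,4,5}; region has {1,2,4} → only 6 remains.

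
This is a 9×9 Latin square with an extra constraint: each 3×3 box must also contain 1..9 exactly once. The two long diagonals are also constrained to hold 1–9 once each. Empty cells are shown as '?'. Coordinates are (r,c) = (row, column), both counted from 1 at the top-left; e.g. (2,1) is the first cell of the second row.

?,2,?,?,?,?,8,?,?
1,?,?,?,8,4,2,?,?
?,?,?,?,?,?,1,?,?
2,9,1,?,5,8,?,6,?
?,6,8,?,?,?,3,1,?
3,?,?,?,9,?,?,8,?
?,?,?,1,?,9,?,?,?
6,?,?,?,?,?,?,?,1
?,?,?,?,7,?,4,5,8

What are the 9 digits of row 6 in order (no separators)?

(4,7) = 7 (sole candidate).
(4,9) = 4 (sole candidate).
(6,7) = 5: row 6 has {3,8,9}; col 7 has {1,2,3,4,7,8}; box has {1,3,4,6,7,8} → only 5 remains.
(6,9) = 2: row 6 has {3,5,8,9}; col 9 has {1,4,8}; box has {1,3,4,5,6,7,8} → only 2 remains.
(7,7) = 6 (sole candidate).
(8,7) = 9 (sole candidate).
(9,1) = 9 (sole candidate).
(4,4) = 3 (sole candidate).
(5,9) = 9 (sole candidate).
(5,1) = 5 (hidden single in row 5).
(6,6) = 1: in row 6, 1 can only go here (every other open cell in that row sees a 1).
(6,4) = 6: in row 6, 6 can only go here (every other open cell in that row sees a 6).
(9,4) = 2 (sole candidate).
(9,3) = 3 (sole candidate).
(9,6) = 6 (sole candidate).
(9,2) = 1 (sole candidate).
(1,5) = 1 (hidden single in row 1).
(1,3) = 6 (hidden single in row 1).
(2,9) = 6 (hidden single in row 2).
(2,8) = 3 (hidden single in row 2).
(1,6) = 3 (hidden single in row 1).
(8,6) = 5 (sole candidate).
(3,2) = 3 (hidden single in row 3).
(3,5) = 6 (hidden single in row 3).
(3,6) = 2 (hidden single in row 3).
(3,1) = 8 (hidden single in row 3).
(5,6) = 7 (sole candidate).
(5,4) = 4 (sole candidate).
(5,5) = 2 (sole candidate).
(8,4) = 8 (sole candidate).
(8,8) = 7 (sole candidate).
(1,1) = 4 (sole candidate).
(1,8) = 9 (sole candidate).
(2,2) = 5 (sole candidate).
(3,3) = 9 (sole candidate).
(3,8) = 4 (sole candidate).
(7,1) = 7 (sole candidate).
(7,8) = 2 (sole candidate).
(7,9) = 3 (sole candidate).
(8,2) = 4 (sole candidate).
(8,3) = 2 (sole candidate).
(8,5) = 3 (sole candidate).
(2,3) = 7 (sole candidate).
(2,4) = 9 (sole candidate).
(6,2) = 7: row 6 has {1,2,3,5,6,8,9}; col 2 has {1,2,3,4,5,6,9}; box has {1,2,3,5,6,8,9} → only 7 remains.
(6,3) = 4: row 6 has {1,2,3,5,6,7,8,9}; col 3 has {1,2,3,6,7,8,9}; box has {1,2,3,5,6,7,8,9} → only 4 remains.

374691582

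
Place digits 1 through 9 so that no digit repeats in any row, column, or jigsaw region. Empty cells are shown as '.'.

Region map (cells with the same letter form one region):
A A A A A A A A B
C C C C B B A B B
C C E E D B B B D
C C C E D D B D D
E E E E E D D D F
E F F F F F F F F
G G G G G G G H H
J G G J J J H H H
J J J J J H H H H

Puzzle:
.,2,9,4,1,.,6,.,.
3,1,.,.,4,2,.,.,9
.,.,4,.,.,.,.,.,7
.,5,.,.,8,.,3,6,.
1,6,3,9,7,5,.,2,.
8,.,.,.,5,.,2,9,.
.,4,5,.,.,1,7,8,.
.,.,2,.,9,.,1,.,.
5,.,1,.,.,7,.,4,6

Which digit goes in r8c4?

7

r1c1 = 7 (sole candidate).
r3c5 = 3 (sole candidate).
r4c3 = 7 (sole candidate).
r4c4 = 2 (sole candidate).
r5c7 = 4 (sole candidate).
r5c9 = 8 (sole candidate).
r6c3 = 6 (sole candidate).
r7c5 = 6 (sole candidate).
r9c5 = 2 (sole candidate).
r9c7 = 9 (sole candidate).
r1c9 = 5 (sole candidate).
r2c3 = 8 (sole candidate).
r2c4 = 6 (sole candidate).
r2c7 = 5 (sole candidate).
r2c8 = 7 (sole candidate).
r3c2 = 9 (sole candidate).
r3c4 = 5 (sole candidate).
r3c7 = 8 (sole candidate).
r3c8 = 1 (sole candidate).
r4c1 = 4 (sole candidate).
r4c6 = 9 (sole candidate).
r4c9 = 1 (sole candidate).
r7c1 = 9 (sole candidate).
r7c4 = 3 (sole candidate).
r7c9 = 2 (sole candidate).
r8c1 = 6 (sole candidate).
r8c2 = 8 (sole candidate).
r8c4 = 7: row 8 has {1,2,6,8,9}; col 4 has {2,3,4,5,6,9}; region has {1,2,5,6,9} → only 7 remains.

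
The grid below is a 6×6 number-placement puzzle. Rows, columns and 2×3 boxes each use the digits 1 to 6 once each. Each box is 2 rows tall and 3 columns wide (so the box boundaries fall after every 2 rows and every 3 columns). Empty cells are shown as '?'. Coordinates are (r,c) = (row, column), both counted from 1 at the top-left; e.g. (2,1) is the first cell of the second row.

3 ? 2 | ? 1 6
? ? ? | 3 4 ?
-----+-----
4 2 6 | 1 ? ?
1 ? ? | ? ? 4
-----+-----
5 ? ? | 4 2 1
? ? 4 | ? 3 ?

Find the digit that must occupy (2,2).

5

(1,4) = 5: row 1 has {1,2,3,6}; col 4 has {1,3,4}; box has {1,3,4,6} → only 5 remains.
(2,1) = 6: row 2 has {3,4}; col 1 has {1,3,4,5}; box has {2,3} → only 6 remains.
(2,6) = 2: row 2 has {3,4,6}; col 6 has {1,4,6}; box has {1,3,4,5,6} → only 2 remains.
(3,5) = 5: row 3 has {1,2,4,6}; col 5 has {1,2,3,4}; box has {1,4} → only 5 remains.
(3,6) = 3: row 3 has {1,2,4,5,6}; col 6 has {1,2,4,6}; box has {1,4,5} → only 3 remains.
(4,5) = 6: row 4 has {1,4}; col 5 has {1,2,3,4,5}; box has {1,3,4,5} → only 6 remains.
(5,3) = 3: row 5 has {1,2,4,5}; col 3 has {2,4,6}; box has {4,5} → only 3 remains.
(6,1) = 2: row 6 has {3,4}; col 1 has {1,3,4,5,6}; box has {3,4,5} → only 2 remains.
(6,4) = 6: row 6 has {2,3,4}; col 4 has {1,3,4,5}; box has {1,2,3,4} → only 6 remains.
(6,6) = 5: row 6 has {2,3,4,6}; col 6 has {1,2,3,4,6}; box has {1,2,3,4,6} → only 5 remains.
(1,2) = 4: row 1 has {1,2,3,5,6}; col 2 has {2}; box has {2,3,6} → only 4 remains.
(4,3) = 5: row 4 has {1,4,6}; col 3 has {2,3,4,6}; box has {1,2,4,6} → only 5 remains.
(4,4) = 2: row 4 has {1,4,5,6}; col 4 has {1,3,4,5,6}; box has {1,3,4,5,6} → only 2 remains.
(5,2) = 6: row 5 has {1,2,3,4,5}; col 2 has {2,4}; box has {2,3,4,5} → only 6 remains.
(6,2) = 1: row 6 has {2,3,4,5,6}; col 2 has {2,4,6}; box has {2,3,4,5,6} → only 1 remains.
(2,2) = 5: row 2 has {2,3,4,6}; col 2 has {1,2,4,6}; box has {2,3,4,6} → only 5 remains.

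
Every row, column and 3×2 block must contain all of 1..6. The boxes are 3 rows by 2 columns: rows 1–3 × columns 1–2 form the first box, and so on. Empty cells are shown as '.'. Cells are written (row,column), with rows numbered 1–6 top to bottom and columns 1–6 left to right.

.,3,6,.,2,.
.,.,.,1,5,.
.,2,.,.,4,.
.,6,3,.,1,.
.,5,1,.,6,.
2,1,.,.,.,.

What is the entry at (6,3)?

(1,6) = 1 (sole candidate).
(2,2) = 4 (sole candidate).
(2,3) = 2 (sole candidate).
(3,3) = 5 (sole candidate).
(3,4) = 3 (sole candidate).
(3,6) = 6 (sole candidate).
(4,1) = 4 (sole candidate).
(5,1) = 3 (sole candidate).
(6,3) = 4: row 6 has {1,2}; col 3 has {1,2,3,5,6}; box has {1,3} → only 4 remains.

4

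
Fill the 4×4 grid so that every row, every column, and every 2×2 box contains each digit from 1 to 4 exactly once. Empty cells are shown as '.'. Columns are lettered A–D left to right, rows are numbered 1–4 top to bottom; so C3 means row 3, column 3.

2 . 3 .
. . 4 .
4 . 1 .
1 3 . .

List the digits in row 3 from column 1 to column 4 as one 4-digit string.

4213

D1 = 1: row 1 has {2,3}; col 4 has {}; box has {3,4} → only 1 remains.
A2 = 3: row 2 has {4}; col 1 has {1,2,4}; box has {2} → only 3 remains.
B2 = 1: row 2 has {3,4}; col 2 has {3}; box has {2,3} → only 1 remains.
D2 = 2: row 2 has {1,3,4}; col 4 has {1}; box has {1,3,4} → only 2 remains.
B3 = 2: row 3 has {1,4}; col 2 has {1,3}; box has {1,3,4} → only 2 remains.
D3 = 3: row 3 has {1,2,4}; col 4 has {1,2}; box has {1} → only 3 remains.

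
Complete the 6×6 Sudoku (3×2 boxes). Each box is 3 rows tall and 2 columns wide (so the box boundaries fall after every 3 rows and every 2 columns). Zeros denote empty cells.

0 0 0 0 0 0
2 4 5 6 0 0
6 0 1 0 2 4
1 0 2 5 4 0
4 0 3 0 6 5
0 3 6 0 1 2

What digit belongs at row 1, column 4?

row 1, column 3 = 4: row 1 has {}; col 3 has {1,2,3,5,6}; box has {1,5,6} → only 4 remains.
row 2, column 5 = 3: row 2 has {2,4,5,6}; col 5 has {1,2,4,6}; box has {2,4} → only 3 remains.
row 2, column 6 = 1: row 2 has {2,3,4,5,6}; col 6 has {2,4,5}; box has {2,3,4} → only 1 remains.
row 3, column 2 = 5: row 3 has {1,2,4,6}; col 2 has {3,4}; box has {2,4,6} → only 5 remains.
row 3, column 4 = 3: row 3 has {1,2,4,5,6}; col 4 has {5,6}; box has {1,4,5,6} → only 3 remains.
row 4, column 2 = 6: row 4 has {1,2,4,5}; col 2 has {3,4,5}; box has {1,3,4} → only 6 remains.
row 4, column 6 = 3: row 4 has {1,2,4,5,6}; col 6 has {1,2,4,5}; box has {1,2,4,5,6} → only 3 remains.
row 5, column 2 = 2: row 5 has {3,4,5,6}; col 2 has {3,4,5,6}; box has {1,3,4,6} → only 2 remains.
row 5, column 4 = 1: row 5 has {2,3,4,5,6}; col 4 has {3,5,6}; box has {2,3,5,6} → only 1 remains.
row 6, column 1 = 5: row 6 has {1,2,3,6}; col 1 has {1,2,4,6}; box has {1,2,3,4,6} → only 5 remains.
row 6, column 4 = 4: row 6 has {1,2,3,5,6}; col 4 has {1,3,5,6}; box has {1,2,3,5,6} → only 4 remains.
row 1, column 1 = 3: row 1 has {4}; col 1 has {1,2,4,5,6}; box has {2,4,5,6} → only 3 remains.
row 1, column 2 = 1: row 1 has {3,4}; col 2 has {2,3,4,5,6}; box has {2,3,4,5,6} → only 1 remains.
row 1, column 4 = 2: row 1 has {1,3,4}; col 4 has {1,3,4,5,6}; box has {1,3,4,5,6} → only 2 remains.

2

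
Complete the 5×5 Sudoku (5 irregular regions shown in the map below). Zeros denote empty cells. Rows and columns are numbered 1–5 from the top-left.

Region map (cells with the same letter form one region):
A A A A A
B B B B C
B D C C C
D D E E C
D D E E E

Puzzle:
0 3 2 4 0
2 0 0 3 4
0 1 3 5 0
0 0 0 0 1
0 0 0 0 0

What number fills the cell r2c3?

r1c5 = 5: row 1 has {2,3,4}; col 5 has {1,4}; region has {2,3,4} → only 5 remains.
r2c2 = 5: row 2 has {2,3,4}; col 2 has {1,3}; region has {2,3} → only 5 remains.
r2c3 = 1: row 2 has {2,3,4,5}; col 3 has {2,3}; region has {2,3,5} → only 1 remains.

1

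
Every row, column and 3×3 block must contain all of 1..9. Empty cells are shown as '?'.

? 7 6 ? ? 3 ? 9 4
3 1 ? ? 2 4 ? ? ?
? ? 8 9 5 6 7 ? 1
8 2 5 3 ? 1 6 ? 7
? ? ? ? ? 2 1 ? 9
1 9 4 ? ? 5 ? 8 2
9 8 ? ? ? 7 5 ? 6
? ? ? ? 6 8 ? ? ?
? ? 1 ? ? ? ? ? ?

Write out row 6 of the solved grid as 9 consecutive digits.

194675382

r2c3 = 9: row 2 has {1,2,3,4}; col 3 has {1,4,5,6,8}; box has {1,3,6,7,8} → only 9 remains.
r2c7 = 8: row 2 has {1,2,3,4,9}; col 7 has {1,5,6,7}; box has {1,4,7,9} → only 8 remains.
r2c9 = 5: row 2 has {1,2,3,4,8,9}; col 9 has {1,2,4,6,7,9}; box has {1,4,7,8,9} → only 5 remains.
r3c2 = 4: row 3 has {1,5,6,7,8,9}; col 2 has {1,2,7,8,9}; box has {1,3,6,7,8,9} → only 4 remains.
r4c8 = 4: row 4 has {1,2,3,5,6,7,8}; col 8 has {8,9}; box has {1,2,6,7,8,9} → only 4 remains.
r6c5 = 7: row 6 has {1,2,4,5,8,9}; col 5 has {2,5,6}; box has {1,2,3,5} → only 7 remains.
r6c7 = 3: row 6 has {1,2,4,5,7,8,9}; col 7 has {1,5,6,7,8}; box has {1,2,4,6,7,8,9} → only 3 remains.
r8c9 = 3: row 8 has {6,8}; col 9 has {1,2,4,5,6,7,9}; box has {5,6} → only 3 remains.
r9c6 = 9: row 9 has {1}; col 6 has {1,2,3,4,5,6,7,8}; box has {6,7,8} → only 9 remains.
r9c9 = 8: row 9 has {1,9}; col 9 has {1,2,3,4,5,6,7,9}; box has {3,5,6} → only 8 remains.
r1c7 = 2: row 1 has {3,4,6,7,9}; col 7 has {1,3,5,6,7,8}; box has {1,4,5,7,8,9} → only 2 remains.
r2c4 = 7: row 2 has {1,2,3,4,5,8,9}; col 4 has {3,9}; box has {2,3,4,5,6,9} → only 7 remains.
r2c8 = 6: row 2 has {1,2,3,4,5,7,8,9}; col 8 has {4,8,9}; box has {1,2,4,5,7,8,9} → only 6 remains.
r3c1 = 2: row 3 has {1,4,5,6,7,8,9}; col 1 has {1,3,8,9}; box has {1,3,4,6,7,8,9} → only 2 remains.
r3c8 = 3: row 3 has {1,2,4,5,6,7,8,9}; col 8 has {4,6,8,9}; box has {1,2,4,5,6,7,8,9} → only 3 remains.
r4c5 = 9: row 4 has {1,2,3,4,5,6,7,8}; col 5 has {2,5,6,7}; box has {1,2,3,5,7} → only 9 remains.
r5c8 = 5: row 5 has {1,2,9}; col 8 has {3,4,6,8,9}; box has {1,2,3,4,6,7,8,9} → only 5 remains.
r6c4 = 6: row 6 has {1,2,3,4,5,7,8,9}; col 4 has {3,7,9}; box has {1,2,3,5,7,9} → only 6 remains.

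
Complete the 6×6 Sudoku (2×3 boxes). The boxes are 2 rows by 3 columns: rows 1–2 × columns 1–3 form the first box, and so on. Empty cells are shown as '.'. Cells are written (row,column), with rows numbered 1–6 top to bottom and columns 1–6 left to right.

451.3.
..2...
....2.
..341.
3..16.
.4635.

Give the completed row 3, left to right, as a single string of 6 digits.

514623

(2,1) = 6 (sole candidate).
(2,2) = 3 (sole candidate).
(2,4) = 5 (sole candidate).
(2,5) = 4 (sole candidate).
(2,6) = 1 (sole candidate).
(3,4) = 6: row 3 has {2}; col 4 has {1,3,4,5}; box has {1,2,4} → only 6 remains.
(4,6) = 5 (sole candidate).
(5,2) = 2 (sole candidate).
(5,3) = 5 (sole candidate).
(5,6) = 4 (sole candidate).
(6,1) = 1 (sole candidate).
(6,6) = 2 (sole candidate).
(1,4) = 2 (sole candidate).
(1,6) = 6 (sole candidate).
(3,1) = 5: row 3 has {2,6}; col 1 has {1,3,4,6}; box has {3} → only 5 remains.
(3,2) = 1: row 3 has {2,5,6}; col 2 has {2,3,4,5}; box has {3,5} → only 1 remains.
(3,3) = 4: row 3 has {1,2,5,6}; col 3 has {1,2,3,5,6}; box has {1,3,5} → only 4 remains.
(3,6) = 3: row 3 has {1,2,4,5,6}; col 6 has {1,2,4,5,6}; box has {1,2,4,5,6} → only 3 remains.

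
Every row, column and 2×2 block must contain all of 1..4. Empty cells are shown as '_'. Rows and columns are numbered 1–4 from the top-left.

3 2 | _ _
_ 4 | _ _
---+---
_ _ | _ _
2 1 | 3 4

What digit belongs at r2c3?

2

r1c4 = 1: row 1 has {2,3}; col 4 has {4}; box has {} → only 1 remains.
r2c1 = 1: row 2 has {4}; col 1 has {2,3}; box has {2,3,4} → only 1 remains.
r2c3 = 2: row 2 has {1,4}; col 3 has {3}; box has {1} → only 2 remains.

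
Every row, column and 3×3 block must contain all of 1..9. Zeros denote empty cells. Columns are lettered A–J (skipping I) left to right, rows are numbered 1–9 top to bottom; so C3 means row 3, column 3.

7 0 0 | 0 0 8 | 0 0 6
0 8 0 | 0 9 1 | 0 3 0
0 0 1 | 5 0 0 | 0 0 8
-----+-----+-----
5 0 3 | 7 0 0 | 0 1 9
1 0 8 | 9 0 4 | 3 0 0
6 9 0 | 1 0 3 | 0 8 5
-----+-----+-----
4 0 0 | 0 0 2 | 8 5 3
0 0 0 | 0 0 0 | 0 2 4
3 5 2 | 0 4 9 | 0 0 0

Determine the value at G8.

A2 = 2 (sole candidate).
J2 = 7 (sole candidate).
A3 = 9 (sole candidate).
H3 = 4 (sole candidate).
F4 = 6 (sole candidate).
J5 = 2 (sole candidate).
E6 = 2 (sole candidate).
D7 = 6 (sole candidate).
A8 = 8 (sole candidate).
D8 = 3 (sole candidate).
D9 = 8 (sole candidate).
J9 = 1 (sole candidate).
E1 = 3 (sole candidate).
H1 = 9 (sole candidate).
D2 = 4 (sole candidate).
G2 = 5 (sole candidate).
F3 = 7 (sole candidate).
G3 = 2 (sole candidate).
E4 = 8 (sole candidate).
G4 = 4 (sole candidate).
B5 = 7 (sole candidate).
E5 = 5 (sole candidate).
H5 = 6 (sole candidate).
C6 = 4 (sole candidate).
G6 = 7 (sole candidate).
B7 = 1 (sole candidate).
E7 = 7 (sole candidate).
B8 = 6 (sole candidate).
E8 = 1 (sole candidate).
F8 = 5 (sole candidate).
G8 = 9: row 8 has {1,2,3,4,5,6,8}; col 7 has {2,3,4,5,7,8}; box has {1,2,3,4,5,8} → only 9 remains.

9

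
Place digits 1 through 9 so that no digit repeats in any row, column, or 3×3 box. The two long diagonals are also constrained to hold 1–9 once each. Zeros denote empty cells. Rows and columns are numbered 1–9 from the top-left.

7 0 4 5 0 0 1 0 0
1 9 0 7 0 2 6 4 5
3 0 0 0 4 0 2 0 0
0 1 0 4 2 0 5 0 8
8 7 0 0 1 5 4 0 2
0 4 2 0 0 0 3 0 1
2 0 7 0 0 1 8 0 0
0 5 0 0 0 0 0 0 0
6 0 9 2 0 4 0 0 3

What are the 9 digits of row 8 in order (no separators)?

451387926

row 1, column 9 = 9 (sole candidate).
row 2, column 3 = 8 (sole candidate).
row 2, column 5 = 3 (sole candidate).
row 3, column 2 = 6 (sole candidate).
row 3, column 3 = 5 (sole candidate).
row 3, column 9 = 7 (sole candidate).
row 4, column 1 = 9 (sole candidate).
row 4, column 6 = 3 (sole candidate).
row 6, column 1 = 5 (sole candidate).
row 6, column 4 = 8 (sole candidate).
row 6, column 6 = 6 (sole candidate).
row 7, column 2 = 3 (sole candidate).
row 8, column 1 = 4: row 8 has {5}; col 1 has {1,2,3,5,6,7,8,9}; box has {2,3,5,6,7,9} → only 4 remains.
row 8, column 3 = 1: row 8 has {4,5}; col 3 has {2,4,5,7,8,9}; box has {2,3,4,5,6,7,9} → only 1 remains.
row 8, column 8 = 2: row 8 has {1,4,5}; col 8 has {4}; box has {3,8}; main diagonal has {1,3,4,5,6,7,8,9} → only 2 remains.
row 8, column 9 = 6: row 8 has {1,2,4,5}; col 9 has {1,2,3,5,7,8,9}; box has {2,3,8} → only 6 remains.
row 9, column 2 = 8 (sole candidate).
row 9, column 7 = 7 (sole candidate).
row 1, column 2 = 2 (sole candidate).
row 1, column 6 = 8 (sole candidate).
row 1, column 8 = 3 (sole candidate).
row 3, column 6 = 9 (sole candidate).
row 3, column 8 = 8 (sole candidate).
row 4, column 3 = 6 (sole candidate).
row 4, column 8 = 7 (sole candidate).
row 5, column 3 = 3 (sole candidate).
row 5, column 4 = 9 (sole candidate).
row 5, column 8 = 6 (sole candidate).
row 6, column 5 = 7 (sole candidate).
row 6, column 8 = 9 (sole candidate).
row 7, column 4 = 6 (sole candidate).
row 7, column 8 = 5 (sole candidate).
row 7, column 9 = 4 (sole candidate).
row 8, column 4 = 3: row 8 has {1,2,4,5,6}; col 4 has {2,4,5,6,7,8,9}; box has {1,2,4,6} → only 3 remains.
row 8, column 6 = 7: row 8 has {1,2,3,4,5,6}; col 6 has {1,2,3,4,5,6,8,9}; box has {1,2,3,4,6} → only 7 remains.
row 8, column 7 = 9: row 8 has {1,2,3,4,5,6,7}; col 7 has {1,2,3,4,5,6,7,8}; box has {2,3,4,5,6,7,8} → only 9 remains.
row 9, column 5 = 5 (sole candidate).
row 9, column 8 = 1 (sole candidate).
row 1, column 5 = 6 (sole candidate).
row 3, column 4 = 1 (sole candidate).
row 7, column 5 = 9 (sole candidate).
row 8, column 5 = 8: row 8 has {1,2,3,4,5,6,7,9}; col 5 has {1,2,3,4,5,6,7,9}; box has {1,2,3,4,5,6,7,9} → only 8 remains.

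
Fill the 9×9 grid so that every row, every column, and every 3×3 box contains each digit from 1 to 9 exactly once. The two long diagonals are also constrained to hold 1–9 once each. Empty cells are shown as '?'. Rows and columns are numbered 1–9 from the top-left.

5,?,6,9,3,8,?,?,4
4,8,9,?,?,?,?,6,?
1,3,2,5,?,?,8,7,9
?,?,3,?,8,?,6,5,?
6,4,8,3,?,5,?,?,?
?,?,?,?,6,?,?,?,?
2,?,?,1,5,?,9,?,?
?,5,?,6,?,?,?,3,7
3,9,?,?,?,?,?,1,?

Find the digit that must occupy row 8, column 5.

9

row 1, column 2 = 7: row 1 has {3,4,5,6,8,9}; col 2 has {3,4,5,8,9}; box has {1,2,3,4,5,6,8,9} → only 7 remains.
row 1, column 8 = 2: row 1 has {3,4,5,6,7,8,9}; col 8 has {1,3,5,6,7}; box has {4,6,7,8,9} → only 2 remains.
row 3, column 5 = 4: row 3 has {1,2,3,5,7,8,9}; col 5 has {3,5,6,8}; box has {3,5,8,9} → only 4 remains.
row 3, column 6 = 6: row 3 has {1,2,3,4,5,7,8,9}; col 6 has {5,8}; box has {3,4,5,8,9} → only 6 remains.
row 5, column 8 = 9: row 5 has {3,4,5,6,8}; col 8 has {1,2,3,5,6,7}; box has {5,6} → only 9 remains.
row 7, column 2 = 6: row 7 has {1,2,5,9}; col 2 has {3,4,5,7,8,9}; box has {2,3,5,9} → only 6 remains.
row 7, column 3 = 7: row 7 has {1,2,5,6,9}; col 3 has {2,3,6,8,9}; box has {2,3,5,6,9}; anti-diagonal has {3,4,5,6,8} → only 7 remains.
row 7, column 9 = 8: row 7 has {1,2,5,6,7,9}; col 9 has {4,7,9}; box has {1,3,7,9} → only 8 remains.
row 8, column 1 = 8: row 8 has {3,5,6,7}; col 1 has {1,2,3,4,5,6}; box has {2,3,5,6,7,9} → only 8 remains.
row 9, column 3 = 4: row 9 has {1,3,9}; col 3 has {2,3,6,7,8,9}; box has {2,3,5,6,7,8,9} → only 4 remains.
row 9, column 9 = 6: row 9 has {1,3,4,9}; col 9 has {4,7,8,9}; box has {1,3,7,8,9}; main diagonal has {2,3,5,8,9} → only 6 remains.
row 1, column 7 = 1: row 1 has {2,3,4,5,6,7,8,9}; col 7 has {6,8,9}; box has {2,4,6,7,8,9} → only 1 remains.
row 5, column 5 = 1: row 5 has {3,4,5,6,8,9}; col 5 has {3,4,5,6,8}; box has {3,5,6,8}; main diagonal has {2,3,5,6,8,9}; anti-diagonal has {3,4,5,6,7,8} → only 1 remains.
row 5, column 9 = 2: row 5 has {1,3,4,5,6,8,9}; col 9 has {4,6,7,8,9}; box has {5,6,9} → only 2 remains.
row 6, column 4 = 2: row 6 has {6}; col 4 has {1,3,5,6,9}; box has {1,3,5,6,8}; anti-diagonal has {1,3,4,5,6,7,8} → only 2 remains.
row 7, column 8 = 4: row 7 has {1,2,5,6,7,8,9}; col 8 has {1,2,3,5,6,7,9}; box has {1,3,6,7,8,9} → only 4 remains.
row 8, column 3 = 1: row 8 has {3,5,6,7,8}; col 3 has {2,3,4,6,7,8,9}; box has {2,3,4,5,6,7,8,9} → only 1 remains.
row 8, column 7 = 2: row 8 has {1,3,5,6,7,8}; col 7 has {1,6,8,9}; box has {1,3,4,6,7,8,9} → only 2 remains.
row 9, column 7 = 5: row 9 has {1,3,4,6,9}; col 7 has {1,2,6,8,9}; box has {1,2,3,4,6,7,8,9} → only 5 remains.
row 2, column 4 = 7: row 2 has {4,6,8,9}; col 4 has {1,2,3,5,6,9}; box has {3,4,5,6,8,9} → only 7 remains.
row 2, column 5 = 2: row 2 has {4,6,7,8,9}; col 5 has {1,3,4,5,6,8}; box has {3,4,5,6,7,8,9} → only 2 remains.
row 2, column 6 = 1: row 2 has {2,4,6,7,8,9}; col 6 has {5,6,8}; box has {2,3,4,5,6,7,8,9} → only 1 remains.
row 2, column 7 = 3: row 2 has {1,2,4,6,7,8,9}; col 7 has {1,2,5,6,8,9}; box has {1,2,4,6,7,8,9} → only 3 remains.
row 2, column 9 = 5: row 2 has {1,2,3,4,6,7,8,9}; col 9 has {2,4,6,7,8,9}; box has {1,2,3,4,6,7,8,9} → only 5 remains.
row 4, column 4 = 4: row 4 has {3,5,6,8}; col 4 has {1,2,3,5,6,7,9}; box has {1,2,3,5,6,8}; main diagonal has {1,2,3,5,6,8,9} → only 4 remains.
row 4, column 6 = 9: row 4 has {3,4,5,6,8}; col 6 has {1,5,6,8}; box has {1,2,3,4,5,6,8}; anti-diagonal has {1,2,3,4,5,6,7,8} → only 9 remains.
row 4, column 9 = 1: row 4 has {3,4,5,6,8,9}; col 9 has {2,4,5,6,7,8,9}; box has {2,5,6,9} → only 1 remains.
row 5, column 7 = 7: row 5 has {1,2,3,4,5,6,8,9}; col 7 has {1,2,3,5,6,8,9}; box has {1,2,5,6,9} → only 7 remains.
row 6, column 2 = 1: row 6 has {2,6}; col 2 has {3,4,5,6,7,8,9}; box has {3,4,6,8} → only 1 remains.
row 6, column 3 = 5: row 6 has {1,2,6}; col 3 has {1,2,3,4,6,7,8,9}; box has {1,3,4,6,8} → only 5 remains.
row 6, column 6 = 7: row 6 has {1,2,5,6}; col 6 has {1,5,6,8,9}; box has {1,2,3,4,5,6,8,9}; main diagonal has {1,2,3,4,5,6,8,9} → only 7 remains.
row 6, column 7 = 4: row 6 has {1,2,5,6,7}; col 7 has {1,2,3,5,6,7,8,9}; box has {1,2,5,6,7,9} → only 4 remains.
row 6, column 8 = 8: row 6 has {1,2,4,5,6,7}; col 8 has {1,2,3,4,5,6,7,9}; box has {1,2,4,5,6,7,9} → only 8 remains.
row 6, column 9 = 3: row 6 has {1,2,4,5,6,7,8}; col 9 has {1,2,4,5,6,7,8,9}; box has {1,2,4,5,6,7,8,9} → only 3 remains.
row 7, column 6 = 3: row 7 has {1,2,4,5,6,7,8,9}; col 6 has {1,5,6,7,8,9}; box has {1,5,6} → only 3 remains.
row 8, column 5 = 9: row 8 has {1,2,3,5,6,7,8}; col 5 has {1,2,3,4,5,6,8}; box has {1,3,5,6} → only 9 remains.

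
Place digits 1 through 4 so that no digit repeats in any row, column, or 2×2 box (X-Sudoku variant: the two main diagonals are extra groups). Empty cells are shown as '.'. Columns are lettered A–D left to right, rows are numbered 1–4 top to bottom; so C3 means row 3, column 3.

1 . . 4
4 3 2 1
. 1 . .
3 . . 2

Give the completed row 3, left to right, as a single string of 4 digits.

B1 = 2: row 1 has {1,4}; col 2 has {1,3}; box has {1,3,4} → only 2 remains.
C1 = 3: row 1 has {1,2,4}; col 3 has {2}; box has {1,2,4} → only 3 remains.
A3 = 2: row 3 has {1}; col 1 has {1,3,4}; box has {1,3} → only 2 remains.
C3 = 4: row 3 has {1,2}; col 3 has {2,3}; box has {2}; main diagonal has {1,2,3} → only 4 remains.
D3 = 3: row 3 has {1,2,4}; col 4 has {1,2,4}; box has {2,4} → only 3 remains.

2143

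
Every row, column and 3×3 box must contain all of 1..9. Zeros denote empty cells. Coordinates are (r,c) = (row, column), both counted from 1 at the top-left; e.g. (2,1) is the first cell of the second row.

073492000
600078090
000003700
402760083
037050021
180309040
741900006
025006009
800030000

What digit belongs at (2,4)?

5

(1,1) = 5: row 1 has {2,3,4,7,9}; col 1 has {1,4,6,7,8}; box has {3,6,7} → only 5 remains.
(1,9) = 8: row 1 has {2,3,4,5,7,9}; col 9 has {1,3,6,9}; box has {7,9} → only 8 remains.
(2,2) = 1: row 2 has {6,7,8,9}; col 2 has {2,3,4,7,8}; box has {3,5,6,7} → only 1 remains.
(2,3) = 4: row 2 has {1,6,7,8,9}; col 3 has {1,2,3,5,7}; box has {1,3,5,6,7} → only 4 remains.
(2,4) = 5: row 2 has {1,4,6,7,8,9}; col 4 has {3,4,7,9}; box has {2,3,4,7,8,9} → only 5 remains.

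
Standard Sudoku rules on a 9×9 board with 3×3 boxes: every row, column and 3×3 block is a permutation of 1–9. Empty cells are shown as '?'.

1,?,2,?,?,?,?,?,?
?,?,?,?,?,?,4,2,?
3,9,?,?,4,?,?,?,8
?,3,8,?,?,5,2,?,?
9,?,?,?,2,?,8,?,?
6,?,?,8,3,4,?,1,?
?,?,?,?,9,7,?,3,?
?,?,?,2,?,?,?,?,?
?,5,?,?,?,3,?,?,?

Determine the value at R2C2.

8

R1C2 = 4 (hidden single in row 1).
R3C6 = 2 (hidden single in row 3).
R5C9 = 3 (hidden single in row 5).
R2C4 = 3 (hidden single in row 2).
R1C7 = 3 (hidden single in row 1).
R6C2 = 2 (hidden single in row 6).
R8C3 = 3 (hidden single in row 8).
R2C1 = 5 (hidden single in column 1).
R9C3 = 9 (hidden single in column 3).
R2C2 = 8: in box 1, 8 can only go here (every other open cell in that box sees an 8).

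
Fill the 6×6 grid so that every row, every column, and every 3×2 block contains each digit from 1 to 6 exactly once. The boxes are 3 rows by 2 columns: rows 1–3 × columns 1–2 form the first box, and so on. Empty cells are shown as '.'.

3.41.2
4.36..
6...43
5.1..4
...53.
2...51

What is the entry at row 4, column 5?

row 1, column 2 = 5 (sole candidate).
row 1, column 5 = 6 (sole candidate).
row 2, column 5 = 1 (sole candidate).
row 2, column 6 = 5 (sole candidate).
row 3, column 4 = 2 (sole candidate).
row 4, column 4 = 3 (sole candidate).
row 4, column 5 = 2: row 4 has {1,3,4,5}; col 5 has {1,3,4,5,6}; box has {1,3,4,5} → only 2 remains.

2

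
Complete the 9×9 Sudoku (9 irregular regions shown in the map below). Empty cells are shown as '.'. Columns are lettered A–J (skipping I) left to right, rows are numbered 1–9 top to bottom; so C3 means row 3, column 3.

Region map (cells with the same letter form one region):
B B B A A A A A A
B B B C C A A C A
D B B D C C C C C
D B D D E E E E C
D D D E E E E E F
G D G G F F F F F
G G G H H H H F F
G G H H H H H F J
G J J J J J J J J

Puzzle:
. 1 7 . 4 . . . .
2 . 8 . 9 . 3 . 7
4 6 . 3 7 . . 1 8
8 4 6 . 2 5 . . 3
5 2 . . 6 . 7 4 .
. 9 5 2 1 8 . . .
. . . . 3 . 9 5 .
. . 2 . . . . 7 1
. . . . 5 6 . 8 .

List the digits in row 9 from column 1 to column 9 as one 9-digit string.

B2 = 5: row 2 has {2,3,7,8,9}; col 2 has {1,2,4,6,9}; region has {1,2,4,6,7,8} → only 5 remains.
F2 = 1: row 2 has {2,3,5,7,8,9}; col 6 has {5,6,8}; region has {3,4,7} → only 1 remains.
H2 = 6: row 2 has {1,2,3,5,7,8,9}; col 8 has {1,4,5,7,8}; region has {1,3,7,8,9} → only 6 remains.
C3 = 9: row 3 has {1,3,4,6,7,8}; col 3 has {2,5,6,7,8}; region has {1,2,4,5,6,7,8} → only 9 remains.
F3 = 2: row 3 has {1,3,4,6,7,8,9}; col 6 has {1,5,6,8}; region has {1,3,6,7,8,9} → only 2 remains.
G3 = 5: row 3 has {1,2,3,4,6,7,8,9}; col 7 has {3,7,9}; region has {1,2,3,6,7,8,9} → only 5 remains.
G4 = 1: row 4 has {2,3,4,5,6,8}; col 7 has {3,5,7,9}; region has {2,4,5,6,7} → only 1 remains.
H4 = 9: row 4 has {1,2,3,4,5,6,8}; col 8 has {1,4,5,6,7,8}; region has {1,2,4,5,6,7} → only 9 remains.
C5 = 1: row 5 has {2,4,5,6,7}; col 3 has {2,5,6,7,8,9}; region has {2,3,4,5,6,8,9} → only 1 remains.
D5 = 8: row 5 has {1,2,4,5,6,7}; col 4 has {2,3}; region has {1,2,4,5,6,7,9} → only 8 remains.
F5 = 3: row 5 has {1,2,4,5,6,7,8}; col 6 has {1,2,5,6,8}; region has {1,2,4,5,6,7,8,9} → only 3 remains.
J5 = 9: row 5 has {1,2,3,4,5,6,7,8}; col 9 has {1,3,7,8}; region has {1,5,7,8} → only 9 remains.
H6 = 3: row 6 has {1,2,5,8,9}; col 8 has {1,4,5,6,7,8,9}; region has {1,5,7,8,9} → only 3 remains.
C7 = 4: row 7 has {3,5,9}; col 3 has {1,2,5,6,7,8,9}; region has {2,5} → only 4 remains.
F7 = 7: row 7 has {3,4,5,9}; col 6 has {1,2,3,5,6,8}; region has {2,3,9} → only 7 remains.
E8 = 8: row 8 has {1,2,7}; col 5 has {1,2,3,4,5,6,7,9}; region has {2,3,7,9} → only 8 remains.
F8 = 4: row 8 has {1,2,7,8}; col 6 has {1,2,3,5,6,7,8}; region has {2,3,7,8,9} → only 4 remains.
G8 = 6: row 8 has {1,2,4,7,8}; col 7 has {1,3,5,7,9}; region has {2,3,4,7,8,9} → only 6 remains.
C9 = 3: row 9 has {5,6,8}; col 3 has {1,2,4,5,6,7,8,9}; region has {1,5,6,8} → only 3 remains.
A1 = 3: row 1 has {1,4,7}; col 1 has {2,4,5,8}; region has {1,2,4,5,6,7,8,9} → only 3 remains.
F1 = 9: row 1 has {1,3,4,7}; col 6 has {1,2,3,4,5,6,7,8}; region has {1,3,4,7} → only 9 remains.
H1 = 2: row 1 has {1,3,4,7,9}; col 8 has {1,3,4,5,6,7,8,9}; region has {1,3,4,7,9} → only 2 remains.
D2 = 4: row 2 has {1,2,3,5,6,7,8,9}; col 4 has {2,3,8}; region has {1,2,3,5,6,7,8,9} → only 4 remains.
D4 = 7: row 4 has {1,2,3,4,5,6,8,9}; col 4 has {2,3,4,8}; region has {1,2,3,4,5,6,8,9} → only 7 remains.
G6 = 4: row 6 has {1,2,3,5,8,9}; col 7 has {1,3,5,6,7,9}; region has {1,3,5,7,8,9} → only 4 remains.
J6 = 6: row 6 has {1,2,3,4,5,8,9}; col 9 has {1,3,7,8,9}; region has {1,3,4,5,7,8,9} → only 6 remains.
B7 = 8: row 7 has {3,4,5,7,9}; col 2 has {1,2,4,5,6,9}; region has {2,4,5} → only 8 remains.
D7 = 1: row 7 has {3,4,5,7,8,9}; col 4 has {2,3,4,7,8}; region has {2,3,4,6,7,8,9} → only 1 remains.
J7 = 2: row 7 has {1,3,4,5,7,8,9}; col 9 has {1,3,6,7,8,9}; region has {1,3,4,5,6,7,8,9} → only 2 remains.
A8 = 9: row 8 has {1,2,4,6,7,8}; col 1 has {2,3,4,5,8}; region has {2,4,5,8} → only 9 remains.
B8 = 3: row 8 has {1,2,4,6,7,8,9}; col 2 has {1,2,4,5,6,8,9}; region has {2,4,5,8,9} → only 3 remains.
D8 = 5: row 8 has {1,2,3,4,6,7,8,9}; col 4 has {1,2,3,4,7,8}; region has {1,2,3,4,6,7,8,9} → only 5 remains.
B9 = 7: row 9 has {3,5,6,8}; col 2 has {1,2,3,4,5,6,8,9}; region has {1,3,5,6,8} → only 7 remains.
D9 = 9: row 9 has {3,5,6,7,8}; col 4 has {1,2,3,4,5,7,8}; region has {1,3,5,6,7,8} → only 9 remains.
G9 = 2: row 9 has {3,5,6,7,8,9}; col 7 has {1,3,4,5,6,7,9}; region has {1,3,5,6,7,8,9} → only 2 remains.
J9 = 4: row 9 has {2,3,5,6,7,8,9}; col 9 has {1,2,3,6,7,8,9}; region has {1,2,3,5,6,7,8,9} → only 4 remains.
D1 = 6: row 1 has {1,2,3,4,7,9}; col 4 has {1,2,3,4,5,7,8,9}; region has {1,2,3,4,7,9} → only 6 remains.
G1 = 8: row 1 has {1,2,3,4,6,7,9}; col 7 has {1,2,3,4,5,6,7,9}; region has {1,2,3,4,6,7,9} → only 8 remains.
J1 = 5: row 1 has {1,2,3,4,6,7,8,9}; col 9 has {1,2,3,4,6,7,8,9}; region has {1,2,3,4,6,7,8,9} → only 5 remains.
A6 = 7: row 6 has {1,2,3,4,5,6,8,9}; col 1 has {2,3,4,5,8,9}; region has {2,3,4,5,8,9} → only 7 remains.
A7 = 6: row 7 has {1,2,3,4,5,7,8,9}; col 1 has {2,3,4,5,7,8,9}; region has {2,3,4,5,7,8,9} → only 6 remains.
A9 = 1: row 9 has {2,3,4,5,6,7,8,9}; col 1 has {2,3,4,5,6,7,8,9}; region has {2,3,4,5,6,7,8,9} → only 1 remains.

173956284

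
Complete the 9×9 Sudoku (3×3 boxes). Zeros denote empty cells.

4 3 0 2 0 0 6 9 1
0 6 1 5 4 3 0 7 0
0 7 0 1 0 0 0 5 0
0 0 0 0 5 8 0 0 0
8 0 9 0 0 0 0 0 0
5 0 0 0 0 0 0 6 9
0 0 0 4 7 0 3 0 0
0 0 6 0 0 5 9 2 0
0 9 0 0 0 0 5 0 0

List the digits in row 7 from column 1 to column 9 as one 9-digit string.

r1c5 = 8 (sole candidate).
r1c6 = 7 (sole candidate).
r1c3 = 5 (sole candidate).
r2c1 = 9 (hidden single in row 2).
r3c1 = 2 (sole candidate).
r3c3 = 8 (sole candidate).
r3c7 = 4 (sole candidate).
r3c9 = 3 (sole candidate).
r7c1 = 1: row 7 has {3,4,7}; col 1 has {2,4,5,8,9}; box has {6,9} → only 1 remains.
r7c3 = 2: row 7 has {1,3,4,7}; col 3 has {1,5,6,8,9}; box has {1,6,9} → only 2 remains.
r7c8 = 8: row 7 has {1,2,3,4,7}; col 8 has {2,5,6,7,9}; box has {2,3,5,9} → only 8 remains.
r7c9 = 6: row 7 has {1,2,3,4,7,8}; col 9 has {1,3,9}; box has {2,3,5,8,9} → only 6 remains.
r7c2 = 5: row 7 has {1,2,3,4,6,7,8}; col 2 has {3,6,7,9}; box has {1,2,6,9} → only 5 remains.
r7c6 = 9: row 7 has {1,2,3,4,5,6,7,8}; col 6 has {3,5,7,8}; box has {4,5,7} → only 9 remains.

152479386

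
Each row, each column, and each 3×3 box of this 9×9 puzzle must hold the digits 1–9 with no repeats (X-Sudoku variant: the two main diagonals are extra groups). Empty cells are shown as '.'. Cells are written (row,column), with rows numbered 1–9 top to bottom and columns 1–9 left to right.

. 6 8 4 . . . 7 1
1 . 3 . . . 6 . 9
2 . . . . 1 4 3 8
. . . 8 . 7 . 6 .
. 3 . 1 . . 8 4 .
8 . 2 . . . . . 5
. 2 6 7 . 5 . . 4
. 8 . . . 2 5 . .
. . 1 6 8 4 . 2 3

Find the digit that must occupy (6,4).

(1,7) = 2 (sole candidate).
(2,6) = 8 (sole candidate).
(2,8) = 5 (sole candidate).
(4,9) = 2 (sole candidate).
(5,9) = 7 (sole candidate).
(8,9) = 6 (sole candidate).
(9,1) = 9 (sole candidate).
(9,7) = 7 (sole candidate).
(1,1) = 5 (sole candidate).
(2,4) = 2 (sole candidate).
(2,5) = 7 (sole candidate).
(4,1) = 4 (sole candidate).
(5,1) = 6 (sole candidate).
(5,5) = 2 (sole candidate).
(5,6) = 9 (sole candidate).
(6,4) = 3: row 6 has {2,5,8}; col 4 has {1,2,4,6,7,8}; box has {1,2,7,8,9}; anti-diagonal has {1,2,4,5,6,7,8,9} → only 3 remains.

3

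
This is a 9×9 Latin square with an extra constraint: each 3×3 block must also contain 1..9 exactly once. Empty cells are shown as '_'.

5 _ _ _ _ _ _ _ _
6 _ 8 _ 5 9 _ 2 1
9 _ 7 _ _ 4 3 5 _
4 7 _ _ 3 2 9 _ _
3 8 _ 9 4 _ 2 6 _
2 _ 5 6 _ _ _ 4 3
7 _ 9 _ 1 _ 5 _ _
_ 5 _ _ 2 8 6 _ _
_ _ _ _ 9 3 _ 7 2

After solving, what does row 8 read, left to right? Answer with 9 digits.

r5c3 = 1 (sole candidate).
r6c2 = 9 (sole candidate).
r7c4 = 4 (sole candidate).
r7c6 = 6 (sole candidate).
r7c9 = 8 (sole candidate).
r8c1 = 1: row 8 has {2,5,6,8}; col 1 has {2,3,4,5,6,7,9}; box has {5,7,9} → only 1 remains.
r8c4 = 7: row 8 has {1,2,5,6,8}; col 4 has {4,6,9}; box has {1,2,3,4,6,8,9} → only 7 remains.
r9c1 = 8 (sole candidate).
r9c4 = 5 (sole candidate).
r2c4 = 3 (sole candidate).
r3c9 = 6 (sole candidate).
r4c3 = 6 (sole candidate).
r4c9 = 5 (sole candidate).
r5c9 = 7 (sole candidate).
r7c8 = 3 (sole candidate).
r8c8 = 9: row 8 has {1,2,5,6,7,8}; col 8 has {2,3,4,5,6,7}; box has {2,3,5,6,7,8} → only 9 remains.
r8c9 = 4: row 8 has {1,2,5,6,7,8,9}; col 9 has {1,2,3,5,6,7,8}; box has {2,3,5,6,7,8,9} → only 4 remains.
r9c3 = 4 (sole candidate).
r9c7 = 1 (sole candidate).
r1c8 = 8 (sole candidate).
r1c9 = 9 (sole candidate).
r2c2 = 4 (sole candidate).
r2c7 = 7 (sole candidate).
r3c5 = 8 (sole candidate).
r4c8 = 1 (sole candidate).
r5c6 = 5 (sole candidate).
r6c5 = 7 (sole candidate).
r6c6 = 1 (sole candidate).
r6c7 = 8 (sole candidate).
r7c2 = 2 (sole candidate).
r8c3 = 3: row 8 has {1,2,4,5,6,7,8,9}; col 3 has {1,4,5,6,7,8,9}; box has {1,2,4,5,7,8,9} → only 3 remains.

153728694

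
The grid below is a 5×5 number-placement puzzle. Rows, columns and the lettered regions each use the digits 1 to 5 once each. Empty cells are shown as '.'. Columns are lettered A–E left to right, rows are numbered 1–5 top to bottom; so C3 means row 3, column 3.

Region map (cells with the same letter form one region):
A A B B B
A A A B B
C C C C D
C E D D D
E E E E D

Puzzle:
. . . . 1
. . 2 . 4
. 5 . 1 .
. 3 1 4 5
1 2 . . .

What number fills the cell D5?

B1 = 4 (sole candidate).
B2 = 1 (sole candidate).
A4 = 2 (sole candidate).
D5 = 5: row 5 has {1,2}; col 4 has {1,4}; region has {1,2,3} → only 5 remains.

5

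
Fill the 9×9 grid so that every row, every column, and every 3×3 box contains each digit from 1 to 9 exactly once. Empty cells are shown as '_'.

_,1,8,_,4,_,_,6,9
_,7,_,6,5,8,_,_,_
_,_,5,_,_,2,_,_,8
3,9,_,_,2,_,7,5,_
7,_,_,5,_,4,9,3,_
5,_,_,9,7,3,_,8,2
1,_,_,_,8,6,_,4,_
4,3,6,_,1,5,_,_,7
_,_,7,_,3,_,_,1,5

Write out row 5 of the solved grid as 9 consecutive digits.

R1C1 = 2 (sole candidate).
R1C6 = 7 (sole candidate).
R2C1 = 9 (sole candidate).
R2C8 = 2 (sole candidate).
R3C1 = 6 (sole candidate).
R3C2 = 4 (sole candidate).
R3C5 = 9 (sole candidate).
R3C8 = 7 (sole candidate).
R4C6 = 1 (sole candidate).
R5C5 = 6: row 5 has {3,4,5,7,9}; col 5 has {1,2,3,4,5,7,8,9}; box has {1,2,3,4,5,7,9} → only 6 remains.
R5C9 = 1: row 5 has {3,4,5,6,7,9}; col 9 has {2,5,7,8,9}; box has {2,3,5,7,8,9} → only 1 remains.
R6C2 = 6 (sole candidate).
R6C7 = 4 (sole candidate).
R7C9 = 3 (sole candidate).
R8C4 = 2 (sole candidate).
R8C7 = 8 (sole candidate).
R8C8 = 9 (sole candidate).
R9C1 = 8 (sole candidate).
R9C2 = 2 (sole candidate).
R9C4 = 4 (sole candidate).
R9C6 = 9 (sole candidate).
R9C7 = 6 (sole candidate).
R1C4 = 3 (sole candidate).
R1C7 = 5 (sole candidate).
R2C3 = 3 (sole candidate).
R2C7 = 1 (sole candidate).
R2C9 = 4 (sole candidate).
R3C4 = 1 (sole candidate).
R3C7 = 3 (sole candidate).
R4C3 = 4 (sole candidate).
R4C4 = 8 (sole candidate).
R4C9 = 6 (sole candidate).
R5C2 = 8: row 5 has {1,3,4,5,6,7,9}; col 2 has {1,2,3,4,6,7,9}; box has {3,4,5,6,7,9} → only 8 remains.
R5C3 = 2: row 5 has {1,3,4,5,6,7,8,9}; col 3 has {3,4,5,6,7,8}; box has {3,4,5,6,7,8,9} → only 2 remains.

782564931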